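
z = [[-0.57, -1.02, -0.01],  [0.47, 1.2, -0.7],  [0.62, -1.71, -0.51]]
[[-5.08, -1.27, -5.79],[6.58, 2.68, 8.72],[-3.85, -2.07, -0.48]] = z @ [[2.48, -0.44, 4.61], [3.61, 1.51, 3.14], [-1.54, -1.54, -3.98]]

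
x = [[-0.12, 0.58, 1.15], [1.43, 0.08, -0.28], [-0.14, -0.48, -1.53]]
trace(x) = -1.57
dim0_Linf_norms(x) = [1.43, 0.58, 1.53]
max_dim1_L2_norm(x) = 1.61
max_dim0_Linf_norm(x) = 1.53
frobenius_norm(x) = 2.53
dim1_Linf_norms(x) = [1.15, 1.43, 1.53]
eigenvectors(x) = [[-0.34,  -0.38,  -0.59], [-0.91,  0.86,  0.53], [0.22,  -0.33,  0.60]]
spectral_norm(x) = 2.07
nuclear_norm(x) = 3.69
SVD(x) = [[-0.62,-0.03,0.78], [0.2,-0.97,0.11], [0.76,0.22,0.61]] @ diag([2.071151819035034, 1.4389792048700845, 0.18321842281639958]) @ [[0.12, -0.34, -0.93], [-0.99, -0.14, -0.07], [-0.11, 0.93, -0.35]]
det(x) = 0.55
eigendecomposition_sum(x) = [[0.29, 0.18, 0.13], [0.78, 0.47, 0.35], [-0.19, -0.11, -0.08]] + [[-0.2, 0.02, -0.21], [0.45, -0.05, 0.49], [-0.17, 0.02, -0.19]] + [[-0.22,0.38,1.23], [0.2,-0.34,-1.12], [0.22,-0.39,-1.26]]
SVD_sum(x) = [[-0.15, 0.44, 1.2],[0.05, -0.14, -0.38],[0.19, -0.54, -1.47]] + [[0.05, 0.01, 0.00], [1.38, 0.20, 0.1], [-0.32, -0.05, -0.02]] + [[-0.02, 0.13, -0.05], [-0.0, 0.02, -0.01], [-0.01, 0.10, -0.04]]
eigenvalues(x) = [0.69, -0.44, -1.82]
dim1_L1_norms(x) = [1.85, 1.79, 2.15]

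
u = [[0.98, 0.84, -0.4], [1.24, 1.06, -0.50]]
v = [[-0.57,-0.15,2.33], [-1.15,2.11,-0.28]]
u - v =[[1.55, 0.99, -2.73], [2.39, -1.05, -0.22]]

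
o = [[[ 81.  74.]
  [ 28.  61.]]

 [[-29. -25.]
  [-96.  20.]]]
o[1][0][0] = -29.0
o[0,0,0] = 81.0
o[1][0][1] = -25.0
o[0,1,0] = 28.0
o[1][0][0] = -29.0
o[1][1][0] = -96.0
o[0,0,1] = 74.0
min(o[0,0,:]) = 74.0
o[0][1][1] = 61.0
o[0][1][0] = 28.0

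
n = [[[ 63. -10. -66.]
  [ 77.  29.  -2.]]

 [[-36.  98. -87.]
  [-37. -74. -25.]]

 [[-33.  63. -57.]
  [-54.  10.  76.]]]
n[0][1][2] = -2.0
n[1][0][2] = -87.0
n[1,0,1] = 98.0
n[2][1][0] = -54.0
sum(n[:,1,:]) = 0.0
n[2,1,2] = 76.0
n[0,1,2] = -2.0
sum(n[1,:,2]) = -112.0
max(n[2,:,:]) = 76.0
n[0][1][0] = 77.0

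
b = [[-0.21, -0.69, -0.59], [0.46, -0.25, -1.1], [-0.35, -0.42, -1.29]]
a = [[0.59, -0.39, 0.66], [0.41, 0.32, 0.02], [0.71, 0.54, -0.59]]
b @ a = [[-0.83, -0.46, 0.20],[-0.61, -0.85, 0.95],[-1.29, -0.69, 0.52]]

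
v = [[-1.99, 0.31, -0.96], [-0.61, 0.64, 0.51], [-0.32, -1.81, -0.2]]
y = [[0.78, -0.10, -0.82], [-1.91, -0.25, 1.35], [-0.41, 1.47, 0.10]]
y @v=[[-1.23, 1.66, -0.64],[3.52, -3.20, 1.44],[-0.11, 0.63, 1.12]]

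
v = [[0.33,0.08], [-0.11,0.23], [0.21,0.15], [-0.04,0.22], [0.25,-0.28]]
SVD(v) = [[-0.4, -0.65],  [0.45, -0.27],  [-0.14, -0.60],  [0.33, -0.35],  [-0.72, 0.15]] @ diag([0.515978911468845, 0.4142049769370545]) @ [[-0.78, 0.63], [-0.63, -0.78]]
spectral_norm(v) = 0.52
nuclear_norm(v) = 0.93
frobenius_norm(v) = 0.66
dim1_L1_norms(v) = [0.41, 0.34, 0.36, 0.26, 0.53]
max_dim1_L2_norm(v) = 0.38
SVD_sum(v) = [[0.16,-0.13], [-0.18,0.14], [0.05,-0.04], [-0.13,0.11], [0.29,-0.23]] + [[0.17, 0.21],  [0.07, 0.09],  [0.16, 0.19],  [0.09, 0.11],  [-0.04, -0.05]]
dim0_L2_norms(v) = [0.48, 0.46]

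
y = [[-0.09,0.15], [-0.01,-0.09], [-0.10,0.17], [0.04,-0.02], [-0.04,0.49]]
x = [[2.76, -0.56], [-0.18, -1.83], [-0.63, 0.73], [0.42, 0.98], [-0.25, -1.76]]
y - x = [[-2.85, 0.71], [0.17, 1.74], [0.53, -0.56], [-0.38, -1.0], [0.21, 2.25]]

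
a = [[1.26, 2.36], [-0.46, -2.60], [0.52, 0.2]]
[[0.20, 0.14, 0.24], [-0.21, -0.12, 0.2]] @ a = [[0.31, 0.16], [-0.11, -0.14]]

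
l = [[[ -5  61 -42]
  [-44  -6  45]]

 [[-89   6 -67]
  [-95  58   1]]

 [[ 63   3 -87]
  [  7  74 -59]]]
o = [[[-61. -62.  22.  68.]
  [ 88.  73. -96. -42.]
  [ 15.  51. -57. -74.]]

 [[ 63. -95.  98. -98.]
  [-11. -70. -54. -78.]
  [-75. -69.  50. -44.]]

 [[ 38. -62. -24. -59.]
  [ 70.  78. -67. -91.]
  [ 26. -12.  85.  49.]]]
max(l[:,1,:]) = 74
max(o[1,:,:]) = 98.0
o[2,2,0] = 26.0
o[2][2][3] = 49.0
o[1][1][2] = -54.0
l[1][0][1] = 6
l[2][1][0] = 7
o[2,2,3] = 49.0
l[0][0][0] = -5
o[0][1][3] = -42.0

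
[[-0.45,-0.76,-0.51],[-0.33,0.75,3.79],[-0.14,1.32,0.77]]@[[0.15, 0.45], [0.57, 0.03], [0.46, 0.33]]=[[-0.74, -0.39], [2.12, 1.12], [1.09, 0.23]]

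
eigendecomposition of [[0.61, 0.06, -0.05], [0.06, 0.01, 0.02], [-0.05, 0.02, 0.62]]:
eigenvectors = [[0.10, -0.72, -0.69], [-0.99, -0.10, -0.04], [0.04, -0.69, 0.73]]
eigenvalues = [0.0, 0.57, 0.67]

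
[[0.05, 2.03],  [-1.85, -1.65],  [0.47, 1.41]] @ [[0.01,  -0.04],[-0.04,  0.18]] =[[-0.08,  0.36],[0.05,  -0.22],[-0.05,  0.24]]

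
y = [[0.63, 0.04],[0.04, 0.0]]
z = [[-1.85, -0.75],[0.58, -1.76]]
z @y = [[-1.20, -0.07], [0.30, 0.02]]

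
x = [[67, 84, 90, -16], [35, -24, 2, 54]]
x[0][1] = 84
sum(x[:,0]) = 102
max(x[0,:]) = 90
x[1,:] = [35, -24, 2, 54]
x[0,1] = 84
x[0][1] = 84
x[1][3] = 54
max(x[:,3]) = 54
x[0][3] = -16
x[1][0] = 35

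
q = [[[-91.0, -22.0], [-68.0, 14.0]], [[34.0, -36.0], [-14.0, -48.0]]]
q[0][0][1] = -22.0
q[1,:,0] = [34.0, -14.0]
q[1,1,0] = -14.0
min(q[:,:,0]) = -91.0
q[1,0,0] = 34.0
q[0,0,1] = -22.0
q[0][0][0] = -91.0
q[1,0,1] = -36.0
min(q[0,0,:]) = -91.0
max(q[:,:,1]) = 14.0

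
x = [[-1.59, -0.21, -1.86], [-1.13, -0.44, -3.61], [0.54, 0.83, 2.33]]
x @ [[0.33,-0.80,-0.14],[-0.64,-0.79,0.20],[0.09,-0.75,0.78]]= [[-0.56, 2.83, -1.27], [-0.42, 3.96, -2.75], [-0.14, -2.84, 1.91]]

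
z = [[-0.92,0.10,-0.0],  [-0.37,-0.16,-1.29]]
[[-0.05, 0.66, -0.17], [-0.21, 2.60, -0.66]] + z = [[-0.97,0.76,-0.17], [-0.58,2.44,-1.95]]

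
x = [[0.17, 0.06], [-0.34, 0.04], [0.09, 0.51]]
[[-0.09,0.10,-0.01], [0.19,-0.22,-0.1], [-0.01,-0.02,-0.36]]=x@[[-0.56, 0.63, 0.2], [0.08, -0.15, -0.75]]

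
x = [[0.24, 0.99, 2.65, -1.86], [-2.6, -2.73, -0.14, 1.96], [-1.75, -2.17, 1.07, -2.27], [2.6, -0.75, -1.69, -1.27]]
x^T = [[0.24, -2.6, -1.75, 2.6], [0.99, -2.73, -2.17, -0.75], [2.65, -0.14, 1.07, -1.69], [-1.86, 1.96, -2.27, -1.27]]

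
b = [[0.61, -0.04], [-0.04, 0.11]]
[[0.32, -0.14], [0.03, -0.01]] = b @ [[0.56, -0.25], [0.44, -0.20]]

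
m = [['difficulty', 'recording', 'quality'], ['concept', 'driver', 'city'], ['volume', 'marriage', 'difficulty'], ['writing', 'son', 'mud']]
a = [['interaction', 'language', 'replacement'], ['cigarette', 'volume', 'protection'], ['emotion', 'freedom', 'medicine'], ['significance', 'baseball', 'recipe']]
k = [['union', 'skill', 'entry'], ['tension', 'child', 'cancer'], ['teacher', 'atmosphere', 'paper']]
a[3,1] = 'baseball'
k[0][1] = 'skill'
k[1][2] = 'cancer'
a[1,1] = 'volume'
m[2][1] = 'marriage'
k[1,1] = 'child'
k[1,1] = 'child'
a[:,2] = ['replacement', 'protection', 'medicine', 'recipe']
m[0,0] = 'difficulty'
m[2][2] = 'difficulty'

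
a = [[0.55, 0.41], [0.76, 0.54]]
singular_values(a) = [1.16, 0.01]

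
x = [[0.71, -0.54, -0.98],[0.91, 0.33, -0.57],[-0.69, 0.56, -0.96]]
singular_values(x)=[1.61, 1.29, 0.67]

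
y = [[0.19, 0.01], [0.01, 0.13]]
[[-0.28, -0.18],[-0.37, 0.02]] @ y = [[-0.06,-0.03], [-0.07,-0.0]]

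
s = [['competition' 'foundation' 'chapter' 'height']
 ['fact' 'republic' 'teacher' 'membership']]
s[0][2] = 'chapter'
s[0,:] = ['competition', 'foundation', 'chapter', 'height']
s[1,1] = 'republic'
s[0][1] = 'foundation'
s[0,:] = ['competition', 'foundation', 'chapter', 'height']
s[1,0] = 'fact'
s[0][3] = 'height'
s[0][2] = 'chapter'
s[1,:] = ['fact', 'republic', 'teacher', 'membership']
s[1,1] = 'republic'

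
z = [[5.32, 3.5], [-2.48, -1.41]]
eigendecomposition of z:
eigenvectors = [[0.9, -0.57], [-0.45, 0.82]]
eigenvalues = [3.58, 0.33]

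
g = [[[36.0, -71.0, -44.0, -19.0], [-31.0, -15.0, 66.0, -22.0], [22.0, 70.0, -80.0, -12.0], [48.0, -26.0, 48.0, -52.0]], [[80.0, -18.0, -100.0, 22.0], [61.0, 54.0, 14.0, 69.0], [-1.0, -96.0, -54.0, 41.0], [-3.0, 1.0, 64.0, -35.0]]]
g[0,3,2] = 48.0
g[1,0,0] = 80.0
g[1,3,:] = [-3.0, 1.0, 64.0, -35.0]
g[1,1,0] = 61.0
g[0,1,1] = -15.0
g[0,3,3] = -52.0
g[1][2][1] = -96.0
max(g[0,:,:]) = 70.0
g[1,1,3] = 69.0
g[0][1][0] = -31.0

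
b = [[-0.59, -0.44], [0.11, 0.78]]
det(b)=-0.412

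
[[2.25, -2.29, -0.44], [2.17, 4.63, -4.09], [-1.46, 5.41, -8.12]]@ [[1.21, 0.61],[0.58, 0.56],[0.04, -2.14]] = [[1.38, 1.03], [5.15, 12.67], [1.05, 19.52]]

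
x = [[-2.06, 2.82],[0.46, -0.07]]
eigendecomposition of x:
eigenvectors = [[-0.98, -0.75], [0.18, -0.66]]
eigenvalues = [-2.58, 0.45]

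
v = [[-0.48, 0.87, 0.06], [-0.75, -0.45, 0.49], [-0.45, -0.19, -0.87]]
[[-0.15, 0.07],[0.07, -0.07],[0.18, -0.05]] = v @ [[-0.06, 0.04],[-0.2, 0.10],[-0.13, 0.02]]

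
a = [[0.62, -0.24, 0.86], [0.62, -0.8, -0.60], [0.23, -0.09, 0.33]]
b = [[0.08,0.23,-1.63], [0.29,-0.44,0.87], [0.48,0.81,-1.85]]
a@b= [[0.39,0.94,-2.81],  [-0.47,0.01,-0.6],  [0.15,0.36,-1.06]]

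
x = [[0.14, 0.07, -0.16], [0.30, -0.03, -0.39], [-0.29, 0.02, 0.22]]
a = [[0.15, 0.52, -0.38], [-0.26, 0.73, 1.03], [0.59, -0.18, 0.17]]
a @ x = [[0.29, -0.01, -0.31], [-0.12, -0.02, -0.02], [-0.02, 0.05, 0.01]]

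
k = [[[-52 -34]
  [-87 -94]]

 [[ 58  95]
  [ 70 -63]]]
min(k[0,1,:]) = -94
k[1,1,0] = 70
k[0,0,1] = -34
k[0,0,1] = -34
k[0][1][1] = -94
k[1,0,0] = 58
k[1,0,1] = 95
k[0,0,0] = -52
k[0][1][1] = -94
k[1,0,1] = 95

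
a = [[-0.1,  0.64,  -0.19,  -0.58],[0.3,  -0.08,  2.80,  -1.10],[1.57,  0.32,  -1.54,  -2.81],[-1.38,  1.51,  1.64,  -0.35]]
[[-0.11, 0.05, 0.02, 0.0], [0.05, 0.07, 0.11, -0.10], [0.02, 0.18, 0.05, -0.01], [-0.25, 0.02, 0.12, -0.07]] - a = [[-0.01, -0.59, 0.21, 0.58], [-0.25, 0.15, -2.69, 1.0], [-1.55, -0.14, 1.59, 2.8], [1.13, -1.49, -1.52, 0.28]]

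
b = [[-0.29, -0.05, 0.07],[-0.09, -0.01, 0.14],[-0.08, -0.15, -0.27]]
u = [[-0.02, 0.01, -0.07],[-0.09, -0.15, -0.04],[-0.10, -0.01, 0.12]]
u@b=[[0.01, 0.01, 0.02], [0.04, 0.01, -0.02], [0.02, -0.01, -0.04]]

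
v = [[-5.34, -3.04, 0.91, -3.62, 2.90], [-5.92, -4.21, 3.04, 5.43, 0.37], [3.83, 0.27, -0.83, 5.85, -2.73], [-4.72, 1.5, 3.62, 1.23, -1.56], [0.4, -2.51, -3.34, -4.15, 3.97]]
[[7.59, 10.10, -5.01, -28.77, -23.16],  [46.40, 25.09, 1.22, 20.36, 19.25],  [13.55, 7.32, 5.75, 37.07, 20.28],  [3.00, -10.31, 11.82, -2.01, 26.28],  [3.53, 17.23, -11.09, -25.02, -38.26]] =v@[[-3.33,  -2.68,  -4.09,  4.36,  -0.30], [-1.02,  -2.73,  1.89,  -1.23,  5.74], [-3.45,  -5.75,  -5.19,  4.61,  3.92], [5.80,  2.74,  0.48,  4.87,  5.28], [3.74,  0.91,  -5.05,  1.45,  2.84]]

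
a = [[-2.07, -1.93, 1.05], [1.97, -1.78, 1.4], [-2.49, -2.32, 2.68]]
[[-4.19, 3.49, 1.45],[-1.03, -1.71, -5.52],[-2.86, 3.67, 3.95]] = a @ [[0.56, -1.23, -1.94],[2.41, -0.69, 2.18],[1.54, -0.37, 1.56]]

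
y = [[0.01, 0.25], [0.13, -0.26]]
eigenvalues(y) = [0.1, -0.35]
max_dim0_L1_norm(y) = 0.51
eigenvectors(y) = [[0.94, -0.57], [0.34, 0.82]]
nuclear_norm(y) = 0.47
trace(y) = -0.25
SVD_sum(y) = [[-0.06, 0.23], [0.07, -0.28]] + [[0.07, 0.02],[0.06, 0.02]]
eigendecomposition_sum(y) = [[0.08, 0.06], [0.03, 0.02]] + [[-0.07, 0.19], [0.10, -0.28]]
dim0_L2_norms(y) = [0.13, 0.36]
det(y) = -0.04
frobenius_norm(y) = 0.38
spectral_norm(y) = 0.37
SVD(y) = [[-0.64, 0.76], [0.76, 0.64]] @ diag([0.3717314866547538, 0.09442299417751285]) @ [[0.25, -0.97], [0.97, 0.25]]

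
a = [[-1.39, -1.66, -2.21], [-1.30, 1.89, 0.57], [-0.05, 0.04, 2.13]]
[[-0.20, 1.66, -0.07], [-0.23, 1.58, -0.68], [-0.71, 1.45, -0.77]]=a @ [[0.38,-1.64,0.5], [0.24,-0.49,0.09], [-0.33,0.65,-0.35]]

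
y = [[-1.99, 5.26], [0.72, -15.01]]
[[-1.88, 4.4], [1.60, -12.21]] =y @ [[0.76, -0.07], [-0.07, 0.81]]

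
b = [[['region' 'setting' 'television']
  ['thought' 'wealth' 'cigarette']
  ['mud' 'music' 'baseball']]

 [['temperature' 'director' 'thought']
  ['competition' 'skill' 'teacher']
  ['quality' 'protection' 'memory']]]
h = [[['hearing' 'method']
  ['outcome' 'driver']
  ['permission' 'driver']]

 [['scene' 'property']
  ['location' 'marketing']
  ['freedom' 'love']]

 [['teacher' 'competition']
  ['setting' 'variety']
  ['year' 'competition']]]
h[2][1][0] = 'setting'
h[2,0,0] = 'teacher'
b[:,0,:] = [['region', 'setting', 'television'], ['temperature', 'director', 'thought']]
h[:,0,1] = ['method', 'property', 'competition']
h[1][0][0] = 'scene'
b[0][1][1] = 'wealth'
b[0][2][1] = 'music'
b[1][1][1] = 'skill'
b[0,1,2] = 'cigarette'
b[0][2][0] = 'mud'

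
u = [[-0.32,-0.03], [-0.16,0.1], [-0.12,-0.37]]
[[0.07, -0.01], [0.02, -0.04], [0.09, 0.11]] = u@[[-0.21, 0.05], [-0.17, -0.31]]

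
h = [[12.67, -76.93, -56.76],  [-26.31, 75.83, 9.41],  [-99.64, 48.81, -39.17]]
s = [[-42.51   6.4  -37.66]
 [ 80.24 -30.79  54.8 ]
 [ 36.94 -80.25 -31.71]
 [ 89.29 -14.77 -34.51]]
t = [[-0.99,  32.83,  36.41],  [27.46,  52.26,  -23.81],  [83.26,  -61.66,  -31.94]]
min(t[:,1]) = -61.66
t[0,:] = [-0.99, 32.83, 36.41]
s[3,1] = -14.77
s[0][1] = 6.4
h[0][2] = -56.76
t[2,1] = -61.66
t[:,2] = [36.41, -23.81, -31.94]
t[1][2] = -23.81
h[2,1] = 48.81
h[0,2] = -56.76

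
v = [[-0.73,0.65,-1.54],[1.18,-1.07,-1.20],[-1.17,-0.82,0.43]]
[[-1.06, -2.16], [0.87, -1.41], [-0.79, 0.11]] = v@[[0.85,0.29],[-0.13,0.15],[0.23,1.33]]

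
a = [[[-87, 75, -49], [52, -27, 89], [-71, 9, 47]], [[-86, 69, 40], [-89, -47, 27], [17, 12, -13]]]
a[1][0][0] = -86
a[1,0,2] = 40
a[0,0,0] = -87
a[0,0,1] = 75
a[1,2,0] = 17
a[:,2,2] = [47, -13]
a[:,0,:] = [[-87, 75, -49], [-86, 69, 40]]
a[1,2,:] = [17, 12, -13]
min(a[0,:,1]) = -27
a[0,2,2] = 47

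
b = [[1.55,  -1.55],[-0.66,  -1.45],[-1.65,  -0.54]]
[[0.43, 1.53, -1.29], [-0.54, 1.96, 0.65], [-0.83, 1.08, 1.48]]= b @ [[0.45, -0.25, -0.88], [0.17, -1.24, -0.05]]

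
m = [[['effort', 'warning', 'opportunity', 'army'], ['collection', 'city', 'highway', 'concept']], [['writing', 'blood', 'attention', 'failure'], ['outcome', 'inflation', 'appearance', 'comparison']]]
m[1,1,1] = 'inflation'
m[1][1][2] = 'appearance'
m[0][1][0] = 'collection'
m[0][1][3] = 'concept'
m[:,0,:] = [['effort', 'warning', 'opportunity', 'army'], ['writing', 'blood', 'attention', 'failure']]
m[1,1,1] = 'inflation'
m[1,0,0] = 'writing'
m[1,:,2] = ['attention', 'appearance']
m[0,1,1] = 'city'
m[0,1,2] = 'highway'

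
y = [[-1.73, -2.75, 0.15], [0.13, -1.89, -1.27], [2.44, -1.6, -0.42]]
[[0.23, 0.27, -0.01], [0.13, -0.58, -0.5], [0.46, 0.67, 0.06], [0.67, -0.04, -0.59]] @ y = [[-0.39, -1.13, -0.3], [-1.52, 1.54, 0.97], [-0.56, -2.63, -0.81], [-2.60, -0.82, 0.4]]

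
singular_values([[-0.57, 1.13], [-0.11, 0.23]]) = [1.29, 0.01]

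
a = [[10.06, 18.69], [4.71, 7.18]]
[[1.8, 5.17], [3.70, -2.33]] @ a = [[42.46, 70.76], [26.25, 52.42]]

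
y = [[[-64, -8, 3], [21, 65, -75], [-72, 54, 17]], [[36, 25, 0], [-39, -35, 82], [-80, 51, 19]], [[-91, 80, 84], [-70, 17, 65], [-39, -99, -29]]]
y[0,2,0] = -72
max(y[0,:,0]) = 21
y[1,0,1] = 25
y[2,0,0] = -91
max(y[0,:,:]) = 65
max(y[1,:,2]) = 82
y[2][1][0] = -70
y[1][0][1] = 25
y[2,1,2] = 65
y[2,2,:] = [-39, -99, -29]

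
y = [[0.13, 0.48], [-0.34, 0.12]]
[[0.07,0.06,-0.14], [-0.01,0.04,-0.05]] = y @[[0.07, -0.08, 0.04],[0.13, 0.14, -0.31]]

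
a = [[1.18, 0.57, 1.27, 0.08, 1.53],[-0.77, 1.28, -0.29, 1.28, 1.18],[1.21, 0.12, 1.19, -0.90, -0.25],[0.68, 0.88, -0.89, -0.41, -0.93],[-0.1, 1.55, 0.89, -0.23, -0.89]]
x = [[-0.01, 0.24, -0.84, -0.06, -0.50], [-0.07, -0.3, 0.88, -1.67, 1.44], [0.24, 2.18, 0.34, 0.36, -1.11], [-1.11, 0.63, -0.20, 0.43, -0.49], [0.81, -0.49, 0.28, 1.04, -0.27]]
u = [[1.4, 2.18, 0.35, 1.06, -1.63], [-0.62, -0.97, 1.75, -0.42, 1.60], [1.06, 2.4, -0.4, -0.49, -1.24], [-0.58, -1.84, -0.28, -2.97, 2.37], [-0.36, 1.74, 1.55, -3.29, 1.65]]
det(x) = -0.07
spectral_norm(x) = 3.13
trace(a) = 2.35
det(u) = -0.01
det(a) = 0.04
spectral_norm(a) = 2.83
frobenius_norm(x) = 4.15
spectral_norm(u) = 6.27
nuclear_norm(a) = 9.02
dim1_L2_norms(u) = [3.26, 2.67, 2.97, 4.27, 4.37]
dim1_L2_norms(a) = [2.38, 2.31, 1.94, 1.75, 2.01]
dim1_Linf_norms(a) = [1.53, 1.28, 1.21, 0.93, 1.55]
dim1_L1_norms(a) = [4.63, 4.8, 3.67, 3.79, 3.66]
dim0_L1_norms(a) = [3.94, 4.4, 4.53, 2.9, 4.78]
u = a @ x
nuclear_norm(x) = 7.65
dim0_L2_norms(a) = [1.98, 2.27, 2.17, 1.64, 2.34]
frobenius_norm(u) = 7.99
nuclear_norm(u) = 13.57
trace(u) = -1.29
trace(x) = 0.19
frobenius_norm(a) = 4.68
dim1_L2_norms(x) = [1.01, 2.39, 2.51, 1.45, 1.46]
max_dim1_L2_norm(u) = 4.37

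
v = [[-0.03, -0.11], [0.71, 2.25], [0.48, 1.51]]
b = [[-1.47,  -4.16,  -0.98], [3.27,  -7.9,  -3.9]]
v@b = [[-0.32,0.99,0.46],  [6.31,-20.73,-9.47],  [4.23,-13.93,-6.36]]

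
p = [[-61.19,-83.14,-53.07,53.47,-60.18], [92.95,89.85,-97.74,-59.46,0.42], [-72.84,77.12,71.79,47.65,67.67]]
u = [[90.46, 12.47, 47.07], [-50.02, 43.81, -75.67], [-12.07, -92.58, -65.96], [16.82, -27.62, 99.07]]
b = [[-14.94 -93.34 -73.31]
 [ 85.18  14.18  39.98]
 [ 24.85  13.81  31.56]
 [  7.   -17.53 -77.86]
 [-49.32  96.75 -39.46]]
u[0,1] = 12.47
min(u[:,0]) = -50.02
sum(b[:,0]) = 52.77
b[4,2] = -39.46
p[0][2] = -53.07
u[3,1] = -27.62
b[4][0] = -49.32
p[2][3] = 47.65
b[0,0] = -14.94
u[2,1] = -92.58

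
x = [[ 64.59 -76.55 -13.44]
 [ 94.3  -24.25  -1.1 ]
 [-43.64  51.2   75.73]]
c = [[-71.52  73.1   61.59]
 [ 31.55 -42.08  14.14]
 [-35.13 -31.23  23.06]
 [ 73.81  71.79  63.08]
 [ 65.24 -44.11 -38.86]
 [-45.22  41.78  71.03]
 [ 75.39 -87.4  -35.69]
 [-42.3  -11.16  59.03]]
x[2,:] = [-43.64, 51.2, 75.73]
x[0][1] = -76.55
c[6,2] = -35.69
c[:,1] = [73.1, -42.08, -31.23, 71.79, -44.11, 41.78, -87.4, -11.16]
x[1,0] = 94.3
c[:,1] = [73.1, -42.08, -31.23, 71.79, -44.11, 41.78, -87.4, -11.16]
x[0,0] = 64.59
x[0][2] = -13.44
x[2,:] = [-43.64, 51.2, 75.73]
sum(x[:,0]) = 115.24999999999999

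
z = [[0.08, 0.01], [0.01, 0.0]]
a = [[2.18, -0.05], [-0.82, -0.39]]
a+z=[[2.26,-0.04], [-0.81,-0.39]]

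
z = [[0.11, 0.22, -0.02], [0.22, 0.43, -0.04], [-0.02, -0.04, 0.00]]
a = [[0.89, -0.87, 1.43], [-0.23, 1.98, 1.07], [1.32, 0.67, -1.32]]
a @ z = [[-0.12, -0.24, 0.02],[0.39, 0.76, -0.07],[0.32, 0.63, -0.05]]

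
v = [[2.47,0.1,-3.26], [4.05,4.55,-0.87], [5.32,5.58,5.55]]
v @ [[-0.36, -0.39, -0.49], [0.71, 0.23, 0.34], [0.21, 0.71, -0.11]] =[[-1.50,-3.25,-0.82], [1.59,-1.15,-0.34], [3.21,3.15,-1.32]]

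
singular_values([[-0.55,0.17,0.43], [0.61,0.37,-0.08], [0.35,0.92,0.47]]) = [1.21, 0.87, 0.0]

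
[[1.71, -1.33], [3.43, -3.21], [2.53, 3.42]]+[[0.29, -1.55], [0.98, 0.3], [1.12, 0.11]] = [[2.00, -2.88], [4.41, -2.91], [3.65, 3.53]]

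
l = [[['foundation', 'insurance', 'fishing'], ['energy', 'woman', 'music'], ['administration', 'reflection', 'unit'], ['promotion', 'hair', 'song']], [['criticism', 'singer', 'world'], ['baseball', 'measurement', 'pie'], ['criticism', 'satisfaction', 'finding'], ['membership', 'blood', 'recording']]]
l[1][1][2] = 'pie'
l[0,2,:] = ['administration', 'reflection', 'unit']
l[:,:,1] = [['insurance', 'woman', 'reflection', 'hair'], ['singer', 'measurement', 'satisfaction', 'blood']]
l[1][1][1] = 'measurement'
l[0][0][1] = 'insurance'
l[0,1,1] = 'woman'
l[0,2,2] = 'unit'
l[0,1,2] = 'music'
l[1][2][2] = 'finding'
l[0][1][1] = 'woman'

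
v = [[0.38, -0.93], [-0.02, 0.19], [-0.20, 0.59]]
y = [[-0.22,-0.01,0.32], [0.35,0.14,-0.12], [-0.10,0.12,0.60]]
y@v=[[-0.15, 0.39], [0.15, -0.37], [-0.16, 0.47]]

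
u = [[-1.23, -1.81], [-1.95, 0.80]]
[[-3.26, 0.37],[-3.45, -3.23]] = u @[[1.96,1.23], [0.47,-1.04]]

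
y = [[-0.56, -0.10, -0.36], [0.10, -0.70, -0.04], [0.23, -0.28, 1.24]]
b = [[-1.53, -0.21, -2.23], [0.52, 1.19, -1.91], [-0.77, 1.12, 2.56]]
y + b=[[-2.09, -0.31, -2.59], [0.62, 0.49, -1.95], [-0.54, 0.84, 3.80]]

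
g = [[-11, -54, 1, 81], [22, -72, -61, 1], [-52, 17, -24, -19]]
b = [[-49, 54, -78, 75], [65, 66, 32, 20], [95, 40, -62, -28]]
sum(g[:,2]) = -84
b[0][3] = 75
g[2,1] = 17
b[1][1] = 66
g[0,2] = 1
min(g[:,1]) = -72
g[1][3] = 1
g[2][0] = -52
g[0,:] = [-11, -54, 1, 81]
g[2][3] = -19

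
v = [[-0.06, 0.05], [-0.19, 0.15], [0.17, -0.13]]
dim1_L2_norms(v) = [0.08, 0.24, 0.21]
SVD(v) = [[-0.23, 0.69], [-0.73, 0.34], [0.64, 0.64]] @ diag([0.33239661535645804, 0.0035341334964777175]) @ [[0.79,-0.62], [0.62,0.79]]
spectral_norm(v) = 0.33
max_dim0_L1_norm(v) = 0.42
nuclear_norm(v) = 0.34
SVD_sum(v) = [[-0.06, 0.05],  [-0.19, 0.15],  [0.17, -0.13]] + [[0.0, 0.0], [0.00, 0.0], [0.0, 0.00]]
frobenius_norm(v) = 0.33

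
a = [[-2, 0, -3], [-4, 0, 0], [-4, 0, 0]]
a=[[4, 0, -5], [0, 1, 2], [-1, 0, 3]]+[[-6, 0, 2], [-4, -1, -2], [-3, 0, -3]]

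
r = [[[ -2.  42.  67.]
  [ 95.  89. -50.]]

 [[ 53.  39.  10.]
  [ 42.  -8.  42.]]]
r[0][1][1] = 89.0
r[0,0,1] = 42.0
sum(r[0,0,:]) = 107.0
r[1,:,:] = [[53.0, 39.0, 10.0], [42.0, -8.0, 42.0]]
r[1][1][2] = 42.0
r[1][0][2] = 10.0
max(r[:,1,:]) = 95.0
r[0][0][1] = 42.0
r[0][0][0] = -2.0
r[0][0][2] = 67.0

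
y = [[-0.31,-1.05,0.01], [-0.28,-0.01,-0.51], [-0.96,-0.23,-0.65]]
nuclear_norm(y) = 2.57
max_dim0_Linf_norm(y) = 1.05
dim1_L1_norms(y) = [1.37, 0.8, 1.84]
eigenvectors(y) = [[(-0.43+0j), (-0.67+0j), (-0.67-0j)], [(-0.41+0j), (0.3+0.28j), (0.3-0.28j)], [(-0.8+0j), 0.51-0.36j, 0.51+0.36j]]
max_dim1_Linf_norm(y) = 1.05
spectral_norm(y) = 1.42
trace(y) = -0.97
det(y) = -0.29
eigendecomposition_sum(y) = [[-0.39+0.00j, (-0.38+0j), -0.29-0.00j], [(-0.37+0j), (-0.36+0j), (-0.28-0j)], [(-0.73+0j), (-0.69+0j), -0.54-0.00j]] + [[0.04+0.16j, (-0.34+0.05j), (0.15-0.11j)], [0.05-0.09j, 0.17+0.12j, (-0.12-0.01j)], [(-0.12-0.1j), 0.23-0.22j, (-0.06+0.17j)]] + [[0.04-0.16j,(-0.34-0.05j),0.15+0.11j],[(0.05+0.09j),(0.17-0.12j),-0.12+0.01j],[-0.12+0.10j,(0.23+0.22j),(-0.06-0.17j)]]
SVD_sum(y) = [[-0.55, -0.41, -0.36], [-0.31, -0.23, -0.2], [-0.78, -0.59, -0.51]] + [[0.22, -0.63, 0.39], [-0.09, 0.27, -0.17], [-0.12, 0.34, -0.21]] + [[0.02, -0.01, -0.02], [0.12, -0.04, -0.14], [-0.06, 0.02, 0.07]]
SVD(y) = [[-0.55, -0.83, 0.14], [-0.31, 0.35, 0.88], [-0.78, 0.44, -0.45]] @ diag([1.4180425713381966, 0.9361410187427098, 0.21701442094920453]) @ [[0.71, 0.53, 0.46], [-0.28, 0.82, -0.51], [0.65, -0.23, -0.73]]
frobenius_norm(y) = 1.71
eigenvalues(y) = [(-1.29+0j), (0.16+0.44j), (0.16-0.44j)]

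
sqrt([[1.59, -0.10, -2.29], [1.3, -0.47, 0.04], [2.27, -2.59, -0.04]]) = [[1.64, -0.56, -0.78], [0.49, 0.42, 0.28], [1.07, -1.33, 1.08]]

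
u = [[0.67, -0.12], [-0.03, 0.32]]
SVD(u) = [[-0.99, 0.16],[0.16, 0.99]] @ diag([0.6874355734200244, 0.3066469181268291]) @ [[-0.97,  0.25], [0.25,  0.97]]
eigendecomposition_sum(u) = [[0.66, -0.22], [-0.06, 0.02]] + [[0.01,0.10],[0.03,0.3]]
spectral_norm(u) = 0.69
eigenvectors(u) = [[1.0, 0.32], [-0.08, 0.95]]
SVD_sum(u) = [[0.66, -0.17], [-0.1, 0.03]] + [[0.01, 0.05], [0.07, 0.29]]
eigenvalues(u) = [0.68, 0.31]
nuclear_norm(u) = 0.99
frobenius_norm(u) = 0.75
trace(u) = 0.99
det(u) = 0.21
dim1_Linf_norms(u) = [0.67, 0.32]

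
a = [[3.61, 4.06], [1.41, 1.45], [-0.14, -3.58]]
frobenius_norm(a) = 6.81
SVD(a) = [[-0.82,-0.43], [-0.3,-0.20], [0.48,-0.88]] @ diag([6.501528038575064, 2.0426534614619]) @ [[-0.53, -0.85], [-0.85, 0.53]]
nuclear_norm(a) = 8.54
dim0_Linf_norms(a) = [3.61, 4.06]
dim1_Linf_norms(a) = [4.06, 1.45, 3.58]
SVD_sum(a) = [[2.86, 4.53], [1.06, 1.67], [-1.66, -2.62]] + [[0.75, -0.47], [0.35, -0.22], [1.52, -0.96]]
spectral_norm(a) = 6.50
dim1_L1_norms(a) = [7.67, 2.86, 3.72]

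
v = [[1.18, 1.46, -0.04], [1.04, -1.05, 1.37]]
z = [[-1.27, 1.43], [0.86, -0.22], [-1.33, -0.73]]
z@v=[[-0.01, -3.36, 2.01], [0.79, 1.49, -0.34], [-2.33, -1.18, -0.95]]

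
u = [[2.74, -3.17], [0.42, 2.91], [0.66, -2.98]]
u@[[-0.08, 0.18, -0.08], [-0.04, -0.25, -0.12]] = [[-0.09,1.29,0.16], [-0.15,-0.65,-0.38], [0.07,0.86,0.3]]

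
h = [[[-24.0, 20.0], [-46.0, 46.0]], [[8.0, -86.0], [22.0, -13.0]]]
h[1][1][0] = 22.0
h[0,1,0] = -46.0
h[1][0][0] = 8.0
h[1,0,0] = 8.0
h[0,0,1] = 20.0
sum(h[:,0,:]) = -82.0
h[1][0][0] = 8.0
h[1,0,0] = 8.0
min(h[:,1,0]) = -46.0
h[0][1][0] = -46.0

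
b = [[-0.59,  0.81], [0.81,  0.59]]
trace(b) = 0.00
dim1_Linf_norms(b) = [0.81, 0.81]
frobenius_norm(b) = 1.42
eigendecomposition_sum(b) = [[-0.8,0.41], [0.41,-0.21]] + [[0.21, 0.40], [0.4, 0.8]]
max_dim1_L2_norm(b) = 1.0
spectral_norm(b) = 1.00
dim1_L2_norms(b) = [1.0, 1.0]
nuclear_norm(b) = 2.00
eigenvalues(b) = [-1.0, 1.0]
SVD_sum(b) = [[-0.59, 0.00], [0.81, 0.0]] + [[0.0, 0.81], [0.0, 0.59]]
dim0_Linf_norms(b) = [0.81, 0.81]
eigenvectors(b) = [[-0.89, -0.45],[0.45, -0.89]]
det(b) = -1.00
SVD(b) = [[-0.59,0.81], [0.81,0.59]] @ diag([1.0020977996183806, 1.0020977996183806]) @ [[1.00, 0.00], [0.00, 1.00]]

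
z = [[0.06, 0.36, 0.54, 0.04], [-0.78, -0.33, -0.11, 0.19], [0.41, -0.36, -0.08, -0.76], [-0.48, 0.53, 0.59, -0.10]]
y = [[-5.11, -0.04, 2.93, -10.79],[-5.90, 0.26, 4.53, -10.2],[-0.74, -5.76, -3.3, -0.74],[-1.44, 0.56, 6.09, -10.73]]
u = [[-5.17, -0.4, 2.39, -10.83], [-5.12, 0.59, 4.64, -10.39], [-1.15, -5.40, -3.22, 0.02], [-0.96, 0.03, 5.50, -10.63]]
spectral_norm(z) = 1.23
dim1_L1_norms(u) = [18.79, 20.74, 9.79, 17.12]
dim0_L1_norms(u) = [12.4, 6.42, 15.75, 31.87]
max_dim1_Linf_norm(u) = 10.83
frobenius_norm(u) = 22.16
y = z + u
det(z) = -0.14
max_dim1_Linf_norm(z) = 0.78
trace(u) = -18.43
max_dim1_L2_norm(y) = 12.63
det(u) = 478.61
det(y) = 543.54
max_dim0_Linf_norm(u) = 10.83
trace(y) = -18.88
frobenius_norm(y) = 22.59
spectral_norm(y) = 21.18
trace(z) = -0.45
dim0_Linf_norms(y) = [5.9, 5.76, 6.09, 10.79]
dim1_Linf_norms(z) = [0.54, 0.78, 0.76, 0.59]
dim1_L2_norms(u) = [12.24, 12.49, 6.39, 12.01]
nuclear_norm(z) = 3.04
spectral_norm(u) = 20.83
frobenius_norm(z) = 1.72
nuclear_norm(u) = 31.90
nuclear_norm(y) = 32.65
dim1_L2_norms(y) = [12.29, 12.63, 6.72, 12.43]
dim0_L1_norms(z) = [1.73, 1.58, 1.32, 1.09]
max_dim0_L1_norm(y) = 32.46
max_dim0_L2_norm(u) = 18.39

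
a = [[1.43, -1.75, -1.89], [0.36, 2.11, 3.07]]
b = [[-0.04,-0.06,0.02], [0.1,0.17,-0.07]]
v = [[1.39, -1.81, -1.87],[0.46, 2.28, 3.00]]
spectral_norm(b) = 0.22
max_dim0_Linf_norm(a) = 3.07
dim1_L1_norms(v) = [5.07, 5.74]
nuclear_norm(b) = 0.23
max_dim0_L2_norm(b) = 0.18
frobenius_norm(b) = 0.22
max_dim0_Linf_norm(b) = 0.17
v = a + b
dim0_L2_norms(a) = [1.47, 2.74, 3.61]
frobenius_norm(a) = 4.76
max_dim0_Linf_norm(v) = 3.0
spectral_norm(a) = 4.55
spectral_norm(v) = 4.59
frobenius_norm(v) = 4.81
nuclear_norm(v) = 6.02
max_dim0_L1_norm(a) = 4.96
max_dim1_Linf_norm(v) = 3.0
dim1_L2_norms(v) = [2.95, 3.8]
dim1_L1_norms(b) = [0.12, 0.34]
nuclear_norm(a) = 5.96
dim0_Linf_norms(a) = [1.43, 2.11, 3.07]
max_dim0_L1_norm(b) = 0.23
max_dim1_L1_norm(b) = 0.34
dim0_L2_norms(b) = [0.11, 0.18, 0.07]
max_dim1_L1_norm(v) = 5.74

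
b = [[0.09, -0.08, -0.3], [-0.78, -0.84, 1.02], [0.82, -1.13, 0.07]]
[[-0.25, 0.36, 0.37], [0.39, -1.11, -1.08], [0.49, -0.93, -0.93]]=b@ [[0.68, -0.72, -0.77],  [0.12, 0.21, 0.17],  [1.0, -1.47, -1.51]]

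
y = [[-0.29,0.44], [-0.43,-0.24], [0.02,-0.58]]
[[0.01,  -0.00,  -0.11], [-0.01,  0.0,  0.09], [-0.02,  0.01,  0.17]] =y @ [[0.01, -0.0, -0.05], [0.04, -0.01, -0.29]]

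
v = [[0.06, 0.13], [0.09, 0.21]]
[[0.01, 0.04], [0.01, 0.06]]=v @ [[0.81, 0.57],[-0.30, 0.02]]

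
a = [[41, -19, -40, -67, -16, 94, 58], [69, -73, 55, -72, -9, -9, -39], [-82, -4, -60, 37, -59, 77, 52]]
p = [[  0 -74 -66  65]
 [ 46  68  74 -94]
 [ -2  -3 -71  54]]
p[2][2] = -71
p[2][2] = -71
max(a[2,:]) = 77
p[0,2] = -66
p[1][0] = 46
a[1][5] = -9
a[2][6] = 52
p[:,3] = [65, -94, 54]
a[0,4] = -16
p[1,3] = -94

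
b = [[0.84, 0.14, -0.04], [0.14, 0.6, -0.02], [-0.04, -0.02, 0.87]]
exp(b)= [[2.34, 0.29, -0.1], [0.29, 1.84, -0.05], [-0.10, -0.05, 2.39]]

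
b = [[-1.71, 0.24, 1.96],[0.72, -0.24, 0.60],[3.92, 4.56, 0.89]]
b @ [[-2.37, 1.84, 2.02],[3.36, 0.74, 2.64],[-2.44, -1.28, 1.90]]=[[0.08, -5.48, 0.90], [-3.98, 0.38, 1.96], [3.86, 9.45, 21.65]]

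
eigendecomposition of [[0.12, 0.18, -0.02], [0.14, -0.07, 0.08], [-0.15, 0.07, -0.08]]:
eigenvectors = [[0.37, -0.86, -0.34], [-0.65, -0.34, 0.32], [0.66, 0.38, 0.88]]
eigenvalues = [-0.23, 0.2, 0.0]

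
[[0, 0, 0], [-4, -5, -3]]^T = [[0, -4], [0, -5], [0, -3]]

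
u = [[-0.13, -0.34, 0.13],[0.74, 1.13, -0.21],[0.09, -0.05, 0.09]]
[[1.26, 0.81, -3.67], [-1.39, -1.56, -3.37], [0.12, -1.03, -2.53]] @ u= [[0.11, 0.67, -0.34], [-1.28, -1.12, -0.16], [-1.01, -1.08, 0.0]]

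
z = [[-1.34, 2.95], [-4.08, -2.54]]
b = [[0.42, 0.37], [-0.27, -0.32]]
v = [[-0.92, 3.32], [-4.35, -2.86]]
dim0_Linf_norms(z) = [4.08, 2.95]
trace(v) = -3.78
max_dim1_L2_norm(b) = 0.56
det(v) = 17.07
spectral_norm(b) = 0.70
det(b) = -0.03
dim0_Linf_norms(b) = [0.42, 0.37]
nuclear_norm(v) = 8.55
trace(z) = -3.88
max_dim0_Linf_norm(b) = 0.42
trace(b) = 0.10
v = z + b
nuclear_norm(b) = 0.75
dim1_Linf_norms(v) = [3.32, 4.35]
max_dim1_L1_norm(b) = 0.79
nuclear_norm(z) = 8.03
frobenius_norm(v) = 6.24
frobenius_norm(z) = 5.80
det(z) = 15.44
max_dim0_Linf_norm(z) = 4.08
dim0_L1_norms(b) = [0.69, 0.69]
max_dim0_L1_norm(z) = 5.49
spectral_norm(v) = 5.37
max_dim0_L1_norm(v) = 6.18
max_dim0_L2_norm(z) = 4.29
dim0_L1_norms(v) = [5.27, 6.18]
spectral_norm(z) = 4.84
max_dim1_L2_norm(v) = 5.21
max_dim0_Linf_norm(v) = 4.35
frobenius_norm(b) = 0.70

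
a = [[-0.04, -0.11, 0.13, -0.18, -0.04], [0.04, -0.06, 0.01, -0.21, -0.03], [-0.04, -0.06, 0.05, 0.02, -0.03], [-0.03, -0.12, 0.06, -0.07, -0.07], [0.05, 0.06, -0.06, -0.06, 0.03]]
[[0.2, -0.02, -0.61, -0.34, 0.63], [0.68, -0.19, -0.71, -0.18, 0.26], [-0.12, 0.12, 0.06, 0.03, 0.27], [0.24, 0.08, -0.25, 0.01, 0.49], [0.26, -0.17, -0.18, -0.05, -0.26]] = a @ [[1.54,-1.66,-2.31,-1.59,-2.05],  [-1.99,-1.23,0.24,-1.76,-3.66],  [-3.3,-0.4,-1.33,-3.37,0.50],  [-2.39,0.84,2.78,0.96,-0.77],  [-1.15,0.55,0.18,-0.33,1.37]]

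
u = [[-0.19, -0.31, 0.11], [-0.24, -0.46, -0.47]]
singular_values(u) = [0.73, 0.31]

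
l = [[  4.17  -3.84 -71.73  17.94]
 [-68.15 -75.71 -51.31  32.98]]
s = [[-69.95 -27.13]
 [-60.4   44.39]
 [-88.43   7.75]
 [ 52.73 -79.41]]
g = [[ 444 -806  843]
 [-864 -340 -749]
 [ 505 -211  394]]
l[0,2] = -71.73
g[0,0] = 444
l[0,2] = -71.73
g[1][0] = -864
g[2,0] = 505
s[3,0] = 52.73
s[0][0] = -69.95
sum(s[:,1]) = -54.39999999999999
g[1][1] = -340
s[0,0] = -69.95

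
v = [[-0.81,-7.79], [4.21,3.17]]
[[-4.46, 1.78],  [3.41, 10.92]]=v @ [[0.41,3.0], [0.53,-0.54]]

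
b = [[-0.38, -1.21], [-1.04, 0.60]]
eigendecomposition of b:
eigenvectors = [[-0.85, 0.58], [-0.52, -0.82]]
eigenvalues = [-1.11, 1.33]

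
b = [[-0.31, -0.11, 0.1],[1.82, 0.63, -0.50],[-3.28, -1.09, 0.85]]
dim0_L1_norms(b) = [5.41, 1.83, 1.45]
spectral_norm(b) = 4.09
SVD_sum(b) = [[-0.32, -0.11, 0.08], [1.83, 0.61, -0.48], [-3.27, -1.10, 0.86]] + [[0.01, -0.01, 0.01], [-0.01, 0.01, -0.02], [-0.01, 0.01, -0.01]] + [[-0.0, 0.0, 0.0], [-0.0, 0.00, 0.00], [-0.0, 0.00, 0.0]]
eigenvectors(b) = [[(0.1+0j),-0.32-0.07j,(-0.32+0.07j)], [(-0.51+0j),0.90+0.00j,0.90-0.00j], [(0.86+0j),(-0.07-0.27j),-0.07+0.27j]]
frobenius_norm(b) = 4.09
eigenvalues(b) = [(1.12+0j), (0.03+0.01j), (0.03-0.01j)]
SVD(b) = [[-0.08, 0.49, -0.87], [0.49, -0.74, -0.47], [-0.87, -0.46, -0.18]] @ diag([4.092093323043753, 0.03501325168096669, 0.006804976669504686]) @ [[0.92,0.31,-0.24], [0.37,-0.5,0.78], [0.12,-0.81,-0.58]]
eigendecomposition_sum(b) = [[(-0.39-0j),(-0.13-0j),(0.1-0j)], [2.00+0.00j,0.67+0.00j,(-0.5+0j)], [-3.36-0.00j,(-1.12-0j),(0.84-0j)]] + [[0.04-0.03j, (0.01-0.02j), 0.00-0.01j], [-0.09+0.12j, (-0.02+0.05j), -0.00+0.02j], [(0.04+0.02j), (0.02+0j), 0.00-0.00j]] + [[(0.04+0.03j), (0.01+0.02j), 0.01j], [(-0.09-0.12j), -0.02-0.05j, (-0-0.02j)], [0.04-0.02j, (0.02-0j), 0.00+0.00j]]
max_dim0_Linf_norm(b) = 3.28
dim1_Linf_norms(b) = [0.31, 1.82, 3.28]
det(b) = 0.00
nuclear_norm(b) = 4.13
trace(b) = 1.17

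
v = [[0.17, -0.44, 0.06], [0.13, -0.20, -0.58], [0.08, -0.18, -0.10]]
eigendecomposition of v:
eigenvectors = [[0.58,0.93,0.96], [0.74,0.37,-0.09], [0.34,0.08,0.28]]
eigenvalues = [-0.36, 0.0, 0.23]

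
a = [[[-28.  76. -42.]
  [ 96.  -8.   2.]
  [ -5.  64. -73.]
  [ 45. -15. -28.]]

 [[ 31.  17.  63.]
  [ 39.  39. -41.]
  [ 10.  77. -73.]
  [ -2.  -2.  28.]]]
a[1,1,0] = 39.0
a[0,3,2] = -28.0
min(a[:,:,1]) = -15.0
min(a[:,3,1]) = -15.0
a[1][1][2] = -41.0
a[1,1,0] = 39.0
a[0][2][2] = -73.0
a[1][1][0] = 39.0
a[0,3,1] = -15.0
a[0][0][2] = -42.0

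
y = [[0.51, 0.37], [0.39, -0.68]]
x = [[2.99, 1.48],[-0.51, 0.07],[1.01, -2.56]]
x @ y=[[2.1,0.10], [-0.23,-0.24], [-0.48,2.11]]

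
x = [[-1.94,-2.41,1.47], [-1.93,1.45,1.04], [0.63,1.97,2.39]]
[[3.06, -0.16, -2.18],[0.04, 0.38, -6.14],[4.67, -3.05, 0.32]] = x @[[0.76,  -0.77,  2.58],  [-0.54,  0.02,  -1.00],  [2.2,  -1.09,  0.28]]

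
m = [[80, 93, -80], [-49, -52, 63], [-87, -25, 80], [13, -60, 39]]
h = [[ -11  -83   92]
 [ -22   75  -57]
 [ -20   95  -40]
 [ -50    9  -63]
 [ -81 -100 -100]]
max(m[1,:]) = 63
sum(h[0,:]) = -2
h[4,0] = -81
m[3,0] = 13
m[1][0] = -49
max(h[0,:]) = 92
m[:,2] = [-80, 63, 80, 39]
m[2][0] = -87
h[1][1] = 75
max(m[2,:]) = 80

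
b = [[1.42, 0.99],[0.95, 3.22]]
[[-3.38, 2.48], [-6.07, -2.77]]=b@[[-1.34,2.95],  [-1.49,-1.73]]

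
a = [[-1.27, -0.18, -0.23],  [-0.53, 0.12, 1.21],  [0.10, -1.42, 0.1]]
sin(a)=[[-0.90,-0.14,-0.28], [-0.54,0.28,1.58], [0.23,-1.84,0.24]]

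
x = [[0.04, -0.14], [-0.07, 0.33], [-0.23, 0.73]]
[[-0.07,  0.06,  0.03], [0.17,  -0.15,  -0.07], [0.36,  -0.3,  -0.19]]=x@[[0.17, -0.40, 0.45], [0.54, -0.54, -0.12]]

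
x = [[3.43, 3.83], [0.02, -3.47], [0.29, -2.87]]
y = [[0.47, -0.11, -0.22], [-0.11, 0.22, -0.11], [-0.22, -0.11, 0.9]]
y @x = [[1.55, 2.81], [-0.4, -0.87], [-0.50, -3.04]]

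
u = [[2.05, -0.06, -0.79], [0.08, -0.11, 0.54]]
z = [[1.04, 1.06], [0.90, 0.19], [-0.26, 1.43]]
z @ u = [[2.22, -0.18, -0.25], [1.86, -0.07, -0.61], [-0.42, -0.14, 0.98]]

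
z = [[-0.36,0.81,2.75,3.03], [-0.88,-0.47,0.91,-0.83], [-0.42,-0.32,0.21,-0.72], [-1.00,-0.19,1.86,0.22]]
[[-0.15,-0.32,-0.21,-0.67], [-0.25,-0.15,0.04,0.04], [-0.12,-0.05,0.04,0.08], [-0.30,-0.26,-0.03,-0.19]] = z @ [[0.02, 0.05, -0.05, -0.03],[0.03, 0.16, -0.15, -0.05],[-0.16, -0.09, -0.06, -0.11],[0.09, -0.06, 0.02, -0.11]]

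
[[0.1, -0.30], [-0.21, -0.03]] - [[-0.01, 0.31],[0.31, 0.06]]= [[0.11,  -0.61], [-0.52,  -0.09]]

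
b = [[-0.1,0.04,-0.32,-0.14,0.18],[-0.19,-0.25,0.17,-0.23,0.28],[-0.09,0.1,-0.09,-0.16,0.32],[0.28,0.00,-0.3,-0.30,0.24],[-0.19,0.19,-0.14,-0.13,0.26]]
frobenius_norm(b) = 1.04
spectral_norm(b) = 0.80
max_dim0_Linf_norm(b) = 0.32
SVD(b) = [[-0.45, -0.17, -0.26, -0.81, -0.2], [-0.30, 0.82, 0.44, -0.18, 0.13], [-0.46, 0.15, -0.20, 0.47, -0.71], [-0.55, -0.52, 0.60, 0.17, 0.19], [-0.44, 0.11, -0.58, 0.25, 0.63]] @ diag([0.7974019999672525, 0.5088004907897802, 0.38071636443912155, 0.17447565358199088, 0.034429742602872626]) @ [[0.09, -0.09, 0.45, 0.54, -0.70], [-0.62, -0.35, 0.63, -0.1, 0.30], [0.63, -0.66, 0.2, -0.36, 0.02], [0.42, 0.6, 0.59, -0.02, 0.34], [-0.17, 0.28, 0.13, -0.76, -0.55]]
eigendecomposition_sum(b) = [[0.03+0.00j, (-0.01-0j), (-0.02-0j), (0.01+0j), (-0.03+0j)],[(-0.12+0j), (0.05+0j), (0.1+0j), -0.04+0.00j, (0.14-0j)],[-0.14+0.00j, 0.06+0.00j, 0.11+0.00j, -0.05+0.00j, 0.16-0.00j],[0.03+0.00j, (-0.01-0j), -0.02-0.00j, (0.01+0j), -0.03+0.00j],[(-0.14+0j), (0.06+0j), (0.11+0j), -0.05+0.00j, (0.15-0j)]] + [[-0.08+0.15j, (0.05+0.01j), (-0.17-0.08j), -0.06-0.07j, (0.1+0.08j)], [(-0.09+0.02j), 0.01+0.03j, (-0.02-0.1j), (0.01-0.05j), -0.00+0.07j], [(0.03+0.09j), 0.03-0.01j, -0.10+0.03j, -0.05-0.01j, (0.07-0.01j)], [0.09+0.18j, 0.05-0.04j, (-0.2+0.11j), (-0.12+0j), (0.16-0.04j)], [-0.03+0.12j, (0.04+0j), (-0.13-0.02j), -0.05-0.04j, (0.09+0.04j)]] + [[-0.08-0.15j, (0.05-0.01j), -0.17+0.08j, (-0.06+0.07j), 0.10-0.08j],[-0.09-0.02j, (0.01-0.03j), (-0.02+0.1j), 0.01+0.05j, (-0-0.07j)],[0.03-0.09j, 0.03+0.01j, -0.10-0.03j, (-0.05+0.01j), (0.07+0.01j)],[(0.09-0.18j), (0.05+0.04j), -0.20-0.11j, -0.12-0.00j, 0.16+0.04j],[-0.03-0.12j, 0.04-0.00j, (-0.13+0.02j), -0.05+0.04j, (0.09-0.04j)]] + [[0.02+0.00j, (-0.05-0j), (0.02+0j), (-0.03+0j), (0.02-0j)], [0.13+0.00j, (-0.33-0j), (0.16+0j), -0.23+0.00j, (0.11-0j)], [0.01+0.00j, (-0.02-0j), 0.01+0.00j, -0.01+0.00j, (0.01-0j)], [(0.03+0j), -0.08-0.00j, 0.04+0.00j, (-0.05+0j), 0.03-0.00j], [(-0.03-0j), 0.06+0.00j, (-0.03-0j), (0.04-0j), -0.02+0.00j]] + [[-0j, (-0+0j), (0.01-0j), (-0-0j), (-0.01+0j)], [(-0.02+0j), (0.01-0j), -0.04+0.00j, 0.01+0.00j, (0.03-0j)], [-0.01+0.00j, 0.00-0.00j, -0.01+0.00j, 0.00+0.00j, (0.01-0j)], [(0.04-0j), (-0.02+0j), 0.08-0.00j, -0.03-0.00j, -0.07+0.00j], [0.03-0.00j, -0.01+0.00j, (0.06-0j), -0.02-0.00j, -0.05+0.00j]]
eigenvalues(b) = [(0.35+0j), (-0.19+0.25j), (-0.19-0.25j), (-0.38+0j), (-0.07+0j)]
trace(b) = -0.48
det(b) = 0.00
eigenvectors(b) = [[(0.12+0j),(0.31+0.42j),(0.31-0.42j),(0.14+0j),0.08+0.00j], [-0.52+0.00j,-0.07+0.27j,(-0.07-0.27j),0.95+0.00j,-0.36+0.00j], [(-0.61+0j),(0.29+0.05j),(0.29-0.05j),0.04+0.00j,(-0.1+0j)], [(0.12+0j),0.64+0.00j,(0.64-0j),0.22+0.00j,0.77+0.00j], [-0.58+0.00j,0.30+0.24j,0.30-0.24j,-0.18+0.00j,(0.51+0j)]]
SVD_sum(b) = [[-0.03, 0.03, -0.16, -0.19, 0.25], [-0.02, 0.02, -0.11, -0.13, 0.17], [-0.03, 0.03, -0.17, -0.20, 0.26], [-0.04, 0.04, -0.20, -0.24, 0.31], [-0.03, 0.03, -0.16, -0.19, 0.24]] + [[0.05, 0.03, -0.05, 0.01, -0.03], [-0.26, -0.14, 0.26, -0.04, 0.12], [-0.05, -0.03, 0.05, -0.01, 0.02], [0.16, 0.09, -0.16, 0.03, -0.08], [-0.03, -0.02, 0.03, -0.01, 0.02]] + [[-0.06, 0.06, -0.02, 0.04, -0.00], [0.11, -0.11, 0.03, -0.06, 0.0], [-0.05, 0.05, -0.02, 0.03, -0.0], [0.14, -0.15, 0.05, -0.08, 0.0], [-0.14, 0.14, -0.04, 0.08, -0.0]] + [[-0.06, -0.09, -0.08, 0.00, -0.05], [-0.01, -0.02, -0.02, 0.00, -0.01], [0.03, 0.05, 0.05, -0.0, 0.03], [0.01, 0.02, 0.02, -0.0, 0.01], [0.02, 0.03, 0.03, -0.00, 0.01]] + [[0.0,-0.00,-0.00,0.01,0.00],[-0.00,0.0,0.00,-0.00,-0.0],[0.00,-0.01,-0.0,0.02,0.01],[-0.0,0.0,0.0,-0.00,-0.0],[-0.00,0.01,0.00,-0.02,-0.01]]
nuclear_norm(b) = 1.90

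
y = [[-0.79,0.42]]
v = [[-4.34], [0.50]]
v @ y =[[3.43, -1.82],[-0.4, 0.21]]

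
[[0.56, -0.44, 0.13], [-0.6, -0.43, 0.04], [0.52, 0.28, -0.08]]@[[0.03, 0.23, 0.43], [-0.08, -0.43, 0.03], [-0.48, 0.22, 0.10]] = [[-0.01, 0.35, 0.24], [-0.0, 0.06, -0.27], [0.03, -0.02, 0.22]]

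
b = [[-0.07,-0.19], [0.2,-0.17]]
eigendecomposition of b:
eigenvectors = [[(0.18+0.67j), 0.18-0.67j], [(0.72+0j), (0.72-0j)]]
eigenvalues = [(-0.12+0.19j), (-0.12-0.19j)]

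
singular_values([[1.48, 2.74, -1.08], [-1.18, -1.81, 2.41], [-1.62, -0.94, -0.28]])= [4.65, 1.68, 0.71]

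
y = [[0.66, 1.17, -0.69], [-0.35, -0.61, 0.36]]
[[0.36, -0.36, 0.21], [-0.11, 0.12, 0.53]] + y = [[1.02, 0.81, -0.48], [-0.46, -0.49, 0.89]]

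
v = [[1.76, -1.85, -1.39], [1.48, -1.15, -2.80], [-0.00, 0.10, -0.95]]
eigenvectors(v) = [[(0.73+0j),  (0.73-0j),  0.67+0.00j], [0.62-0.27j,  (0.62+0.27j),  (0.7+0j)], [0.03-0.04j,  0.03+0.04j,  0.23+0.00j]]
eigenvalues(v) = [(0.15+0.77j), (0.15-0.77j), (-0.64+0j)]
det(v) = -0.39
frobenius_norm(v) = 4.55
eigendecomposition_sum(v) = [[(1+0.06j), -1.11+0.45j, 0.49-1.56j], [(0.86-0.32j), (-0.77+0.79j), -0.17-1.49j], [(0.04-0.06j), (-0.01+0.08j), -0.07-0.08j]] + [[1.00-0.06j, (-1.11-0.45j), (0.49+1.56j)], [0.86+0.32j, (-0.77-0.79j), -0.17+1.49j], [0.04+0.06j, (-0.01-0.08j), -0.07+0.08j]] + [[(-0.23-0j), 0.37+0.00j, -2.36+0.00j], [(-0.24-0j), 0.39+0.00j, (-2.47+0j)], [-0.08-0.00j, (0.13+0j), (-0.8+0j)]]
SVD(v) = [[-0.63, 0.69, 0.35],[-0.76, -0.47, -0.45],[-0.15, -0.55, 0.82]] @ diag([4.363915968144375, 1.2919063741805599, 0.06939267487415494]) @ [[-0.51, 0.47, 0.72],[0.4, -0.61, 0.68],[-0.76, -0.64, -0.13]]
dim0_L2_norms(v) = [2.3, 2.18, 3.27]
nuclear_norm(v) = 5.73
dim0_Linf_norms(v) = [1.76, 1.85, 2.8]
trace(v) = -0.34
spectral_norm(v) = 4.36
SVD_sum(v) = [[1.42,  -1.29,  -1.99], [1.70,  -1.54,  -2.39], [0.33,  -0.3,  -0.46]] + [[0.36, -0.55, 0.61],[-0.24, 0.37, -0.41],[-0.28, 0.43, -0.48]] + [[-0.02, -0.02, -0.0], [0.02, 0.02, 0.0], [-0.04, -0.04, -0.01]]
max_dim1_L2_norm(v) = 3.37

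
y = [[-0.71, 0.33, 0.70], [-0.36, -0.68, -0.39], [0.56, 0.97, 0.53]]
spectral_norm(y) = 1.55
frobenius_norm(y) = 1.84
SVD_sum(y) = [[0.12, 0.35, 0.23], [-0.24, -0.68, -0.46], [0.34, 0.97, 0.65]] + [[-0.83, -0.02, 0.47], [-0.12, -0.00, 0.07], [0.22, 0.00, -0.12]] + [[0.0,  -0.00,  0.0], [0.00,  -0.0,  0.0], [0.00,  -0.0,  0.00]]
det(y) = 0.00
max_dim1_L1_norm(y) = 2.06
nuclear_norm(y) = 2.54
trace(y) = -0.86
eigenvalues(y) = [-1.01, 0.15, -0.0]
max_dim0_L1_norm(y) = 1.98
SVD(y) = [[0.28, 0.96, 0.03], [-0.55, 0.14, 0.82], [0.79, -0.25, 0.57]] @ diag([1.5460354393168436, 0.9961297012272748, 0.00019674662632471402]) @ [[0.28, 0.80, 0.54],  [-0.87, -0.02, 0.49],  [0.4, -0.61, 0.69]]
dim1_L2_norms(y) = [1.05, 0.86, 1.24]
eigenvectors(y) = [[0.81, 0.41, -0.40],[0.31, -0.53, 0.61],[-0.49, 0.75, -0.69]]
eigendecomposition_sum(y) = [[-0.76, -0.15, 0.31], [-0.29, -0.06, 0.12], [0.46, 0.09, -0.19]] + [[0.05, 0.47, 0.39], [-0.07, -0.61, -0.5], [0.1, 0.87, 0.71]] + [[0.0, 0.01, 0.00],[-0.00, -0.01, -0.01],[0.00, 0.01, 0.01]]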